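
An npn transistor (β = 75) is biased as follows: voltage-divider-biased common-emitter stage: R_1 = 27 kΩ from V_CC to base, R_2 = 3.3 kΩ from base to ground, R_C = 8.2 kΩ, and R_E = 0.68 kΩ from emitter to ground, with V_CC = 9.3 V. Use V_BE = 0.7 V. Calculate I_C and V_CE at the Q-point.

I_C ≈ 0.43 mA, V_CE ≈ 5.5 V

Thevenize the base divider: V_Th = V_CC·R_2/(R_1+R_2) = 9.3×3.3/30.3 = 1.01 V, R_Th = R_1‖R_2 = 2.94 kΩ.
Base-emitter loop: V_Th = I_B·R_Th + V_BE + (β+1)I_B·R_E, so I_B = (1.01 − 0.7) / (2.94 + 76×0.68) = 0.00573 mA.
I_C = β·I_B = 75×0.00573 = 0.43 mA, and I_E = (β+1)I_B = 0.435 mA.
V_CE = V_CC − I_C·R_C − I_E·R_E = 9.3 − 0.43×8.2 − 0.435×0.68 = 5.48 V.
V_CE = 5.48 V > 0.2 V confirms active-region operation.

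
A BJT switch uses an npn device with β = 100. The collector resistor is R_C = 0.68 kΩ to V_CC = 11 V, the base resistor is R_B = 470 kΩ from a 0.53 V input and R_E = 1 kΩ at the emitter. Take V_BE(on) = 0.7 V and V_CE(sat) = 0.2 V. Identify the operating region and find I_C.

V_BB = 0.53 V ≤ V_BE(on) = 0.7 V, so the base-emitter junction is not forward biased.
The transistor is in cutoff: I_B = I_C = 0.

cutoff; I_C ≈ 0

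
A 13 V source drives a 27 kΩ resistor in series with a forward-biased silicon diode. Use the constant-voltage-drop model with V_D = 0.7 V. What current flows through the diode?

I ≈ 0.46 mA

KVL around the loop: 13 = V_D + I·R = 0.7 + I × 27 kΩ.
So I = (13 − 0.7) / 27 kΩ = 12.3 / 27 = 0.456 mA.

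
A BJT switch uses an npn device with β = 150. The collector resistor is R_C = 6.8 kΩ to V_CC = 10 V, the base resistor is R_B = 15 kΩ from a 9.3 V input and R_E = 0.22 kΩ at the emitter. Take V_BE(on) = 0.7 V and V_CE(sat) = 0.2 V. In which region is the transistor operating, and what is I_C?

Assume active: I_B = (9.3 − 0.7)/(15 + 151×0.22) = 0.178 mA, I_C = β·I_B = 26.8 mA.
Then V_CE = 10 − 26.8×6.8 − 26.9×0.22 = -178 V < 0.2 V — the active assumption fails.
Re-solve with V_CE = 0.2 V. KCL at the emitter: V_E/R_E = (V_BB−0.7−V_E)/R_B + (V_CC−0.2−V_E)/R_C, giving V_E = 0.423 V.
I_C = (V_CC − 0.2 − V_E)/R_C = (9.8 − 0.423)/6.8 = 1.38 mA.
Check: I_B = (8.6 − 0.423)/15 = 0.545 mA, and β·I_B = 81.8 mA > I_C, confirming saturation.

saturation; I_C ≈ 1.4 mA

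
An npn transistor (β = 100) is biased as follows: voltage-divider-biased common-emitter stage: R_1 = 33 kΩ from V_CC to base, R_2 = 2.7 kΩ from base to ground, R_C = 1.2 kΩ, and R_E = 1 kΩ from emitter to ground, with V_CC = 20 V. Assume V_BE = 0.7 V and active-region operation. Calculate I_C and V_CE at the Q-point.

Thevenize the base divider: V_Th = V_CC·R_2/(R_1+R_2) = 20×2.7/35.7 = 1.51 V, R_Th = R_1‖R_2 = 2.5 kΩ.
Base-emitter loop: V_Th = I_B·R_Th + V_BE + (β+1)I_B·R_E, so I_B = (1.51 − 0.7) / (2.5 + 101×1) = 0.00785 mA.
I_C = β·I_B = 100×0.00785 = 0.785 mA, and I_E = (β+1)I_B = 0.793 mA.
V_CE = V_CC − I_C·R_C − I_E·R_E = 20 − 0.785×1.2 − 0.793×1 = 18.3 V.
V_CE = 18.3 V > 0.2 V confirms active-region operation.

I_C ≈ 0.79 mA, V_CE ≈ 18 V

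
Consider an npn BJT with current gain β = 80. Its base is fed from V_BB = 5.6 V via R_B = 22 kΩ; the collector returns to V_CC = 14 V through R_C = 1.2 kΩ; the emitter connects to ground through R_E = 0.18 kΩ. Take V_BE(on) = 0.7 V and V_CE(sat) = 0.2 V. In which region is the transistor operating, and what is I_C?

saturation; I_C ≈ 10 mA

Assume active: I_B = (5.6 − 0.7)/(22 + 81×0.18) = 0.134 mA, I_C = β·I_B = 10.7 mA.
Then V_CE = 14 − 10.7×1.2 − 10.9×0.18 = -0.813 V < 0.2 V — the active assumption fails.
Re-solve with V_CE = 0.2 V. KCL at the emitter: V_E/R_E = (V_BB−0.7−V_E)/R_B + (V_CC−0.2−V_E)/R_C, giving V_E = 1.82 V.
I_C = (V_CC − 0.2 − V_E)/R_C = (13.8 − 1.82)/1.2 = 9.98 mA.
Check: I_B = (4.9 − 1.82)/22 = 0.14 mA, and β·I_B = 11.2 mA > I_C, confirming saturation.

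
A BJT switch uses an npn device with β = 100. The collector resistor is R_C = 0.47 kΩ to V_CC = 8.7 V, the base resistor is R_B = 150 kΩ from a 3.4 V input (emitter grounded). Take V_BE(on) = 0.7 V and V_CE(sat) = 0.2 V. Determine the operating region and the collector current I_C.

Assume active. Base-emitter loop: I_B = (V_BB − V_BE)/R_B = (3.4 − 0.7)/150 = 0.018 mA.
I_C = β·I_B = 100×0.018 = 1.8 mA.
V_CE = V_CC − I_C·R_C = 8.7 − 1.8×0.47 = 7.85 V > V_CE(sat), so the active-region assumption holds.

active; I_C ≈ 1.8 mA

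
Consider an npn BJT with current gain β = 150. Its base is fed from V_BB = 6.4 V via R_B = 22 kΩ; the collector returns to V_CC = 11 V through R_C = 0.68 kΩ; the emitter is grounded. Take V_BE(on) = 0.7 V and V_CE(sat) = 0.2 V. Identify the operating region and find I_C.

Assume active: I_B = (6.4 − 0.7)/22 = 0.259 mA, giving I_C = β·I_B = 38.9 mA.
But then V_CE = 11 − 38.9×0.68 = -15.4 V < V_CE(sat) = 0.2 V — impossible in the active region.
So the transistor is saturated. With V_CE = 0.2 V, I_C = (V_CC − 0.2)/R_C = 10.8/0.68 = 15.9 mA.
Check: β·I_B = 38.9 mA > I_C = 15.9 mA, confirming saturation.

saturation; I_C ≈ 16 mA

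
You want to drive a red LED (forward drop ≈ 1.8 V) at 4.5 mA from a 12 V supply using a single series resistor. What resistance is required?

R ≈ 2.3 kΩ

The resistor drops V_S − V_D = 12 − 1.8 = 10.2 V at 4.5 mA.
R = 10.2 V / 4.5 mA = 2.27 kΩ.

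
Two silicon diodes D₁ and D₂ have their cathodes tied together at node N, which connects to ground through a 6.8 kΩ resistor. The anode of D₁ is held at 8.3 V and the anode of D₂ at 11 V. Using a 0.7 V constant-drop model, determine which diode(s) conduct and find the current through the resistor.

Assume both conduct. Then node N would need to be at both 8.3−0.7 = 7.6 V and 11−0.7 = 10.3 V, which is impossible.
Assume only D₂ conducts: V_N = 11 − 0.7 = 10.3 V, so I_R = 10.3/6.8 = 1.51 mA.
Check D₁: its anode-to-cathode voltage is 8.3 − 10.3 = -2 V < 0.7 V, so it is off. The assumption is consistent.

Only D₂ conducts; I_R ≈ 1.5 mA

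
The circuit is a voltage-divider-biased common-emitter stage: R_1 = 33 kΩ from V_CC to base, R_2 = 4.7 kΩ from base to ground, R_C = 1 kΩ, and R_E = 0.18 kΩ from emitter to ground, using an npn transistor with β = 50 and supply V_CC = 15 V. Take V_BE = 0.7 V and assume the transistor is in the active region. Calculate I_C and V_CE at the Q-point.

I_C ≈ 4.4 mA, V_CE ≈ 9.8 V

Thevenize the base divider: V_Th = V_CC·R_2/(R_1+R_2) = 15×4.7/37.7 = 1.87 V, R_Th = R_1‖R_2 = 4.11 kΩ.
Base-emitter loop: V_Th = I_B·R_Th + V_BE + (β+1)I_B·R_E, so I_B = (1.87 − 0.7) / (4.11 + 51×0.18) = 0.088 mA.
I_C = β·I_B = 50×0.088 = 4.4 mA, and I_E = (β+1)I_B = 4.49 mA.
V_CE = V_CC − I_C·R_C − I_E·R_E = 15 − 4.4×1 − 4.49×0.18 = 9.79 V.
V_CE = 9.79 V > 0.2 V confirms active-region operation.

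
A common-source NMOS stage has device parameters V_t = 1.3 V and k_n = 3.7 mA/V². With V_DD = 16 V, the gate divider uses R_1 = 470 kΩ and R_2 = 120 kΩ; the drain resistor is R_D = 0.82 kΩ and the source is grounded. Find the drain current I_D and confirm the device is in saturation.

I_D ≈ 7.1 mA

V_G = V_DD·R_2/(R_1+R_2) = 16×120/590 = 3.25 V. With the source grounded, V_GS = V_G = 3.25 V.
Assume saturation: I_D = (k_n/2)(V_GS − V_t)² = (3.7/2)×(3.25 − 1.3)² = 1.85×1.95² = 7.07 mA.
V_DS = V_DD − I_D·R_D = 16 − 7.07×0.82 = 10.2 V.
Saturation requires V_DS ≥ V_GS − V_t = 1.95 V; 10.2 ≥ 1.95 ✓.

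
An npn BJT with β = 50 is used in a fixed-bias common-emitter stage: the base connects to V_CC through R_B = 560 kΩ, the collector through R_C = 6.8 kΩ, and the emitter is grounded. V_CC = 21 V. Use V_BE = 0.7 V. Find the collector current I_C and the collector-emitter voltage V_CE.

I_C ≈ 1.8 mA, V_CE ≈ 8.7 V

Base loop: V_CC = I_B·R_B + V_BE, so I_B = (21 − 0.7)/560 kΩ = 0.0363 mA.
In the active region I_C = β·I_B = 50 × 0.0363 = 1.81 mA.
Collector loop: V_CE = V_CC − I_C·R_C = 21 − 1.81×6.8 = 8.67 V.
Since V_CE = 8.67 V > V_CE(sat) ≈ 0.2 V, the transistor is in the active region as assumed.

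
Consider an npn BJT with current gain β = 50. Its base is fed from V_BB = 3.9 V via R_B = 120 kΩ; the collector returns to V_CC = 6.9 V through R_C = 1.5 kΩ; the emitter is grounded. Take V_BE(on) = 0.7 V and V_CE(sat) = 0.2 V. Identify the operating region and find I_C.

Assume active. Base-emitter loop: I_B = (V_BB − V_BE)/R_B = (3.9 − 0.7)/120 = 0.0267 mA.
I_C = β·I_B = 50×0.0267 = 1.33 mA.
V_CE = V_CC − I_C·R_C = 6.9 − 1.33×1.5 = 4.9 V > V_CE(sat), so the active-region assumption holds.

active; I_C ≈ 1.3 mA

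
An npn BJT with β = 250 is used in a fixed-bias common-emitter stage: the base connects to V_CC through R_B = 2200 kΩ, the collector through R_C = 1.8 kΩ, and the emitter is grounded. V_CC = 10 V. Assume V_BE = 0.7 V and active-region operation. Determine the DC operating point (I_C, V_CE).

I_C ≈ 1.1 mA, V_CE ≈ 8.1 V

Base loop: V_CC = I_B·R_B + V_BE, so I_B = (10 − 0.7)/2200 kΩ = 0.00423 mA.
In the active region I_C = β·I_B = 250 × 0.00423 = 1.06 mA.
Collector loop: V_CE = V_CC − I_C·R_C = 10 − 1.06×1.8 = 8.1 V.
Since V_CE = 8.1 V > V_CE(sat) ≈ 0.2 V, the transistor is in the active region as assumed.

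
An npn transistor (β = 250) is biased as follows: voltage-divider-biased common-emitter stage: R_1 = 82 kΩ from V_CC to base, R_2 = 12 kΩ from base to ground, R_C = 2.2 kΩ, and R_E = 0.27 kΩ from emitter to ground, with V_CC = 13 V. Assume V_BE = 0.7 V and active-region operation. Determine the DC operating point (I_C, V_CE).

I_C ≈ 3.1 mA, V_CE ≈ 5.4 V

Thevenize the base divider: V_Th = V_CC·R_2/(R_1+R_2) = 13×12/94 = 1.66 V, R_Th = R_1‖R_2 = 10.5 kΩ.
Base-emitter loop: V_Th = I_B·R_Th + V_BE + (β+1)I_B·R_E, so I_B = (1.66 − 0.7) / (10.5 + 251×0.27) = 0.0123 mA.
I_C = β·I_B = 250×0.0123 = 3.07 mA, and I_E = (β+1)I_B = 3.08 mA.
V_CE = V_CC − I_C·R_C − I_E·R_E = 13 − 3.07×2.2 − 3.08×0.27 = 5.42 V.
V_CE = 5.42 V > 0.2 V confirms active-region operation.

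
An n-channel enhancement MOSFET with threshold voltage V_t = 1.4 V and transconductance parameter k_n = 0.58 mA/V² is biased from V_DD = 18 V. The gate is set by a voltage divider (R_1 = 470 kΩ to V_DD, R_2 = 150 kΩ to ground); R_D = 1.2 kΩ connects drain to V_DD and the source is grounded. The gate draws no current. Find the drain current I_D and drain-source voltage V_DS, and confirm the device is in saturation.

I_D ≈ 2.5 mA, V_DS ≈ 15 V

V_G = V_DD·R_2/(R_1+R_2) = 18×150/620 = 4.35 V. With the source grounded, V_GS = V_G = 4.35 V.
Assume saturation: I_D = (k_n/2)(V_GS − V_t)² = (0.58/2)×(4.35 − 1.4)² = 0.29×2.95² = 2.53 mA.
V_DS = V_DD − I_D·R_D = 18 − 2.53×1.2 = 15 V.
Saturation requires V_DS ≥ V_GS − V_t = 2.95 V; 15 ≥ 2.95 ✓.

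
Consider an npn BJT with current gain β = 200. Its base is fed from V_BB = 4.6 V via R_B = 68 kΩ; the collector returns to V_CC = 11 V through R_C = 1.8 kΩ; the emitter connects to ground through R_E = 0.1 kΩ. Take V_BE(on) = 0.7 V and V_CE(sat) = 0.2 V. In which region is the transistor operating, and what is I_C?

Assume active: I_B = (4.6 − 0.7)/(68 + 201×0.1) = 0.0443 mA, I_C = β·I_B = 8.85 mA.
Then V_CE = 11 − 8.85×1.8 − 8.9×0.1 = -5.83 V < 0.2 V — the active assumption fails.
Re-solve with V_CE = 0.2 V. KCL at the emitter: V_E/R_E = (V_BB−0.7−V_E)/R_B + (V_CC−0.2−V_E)/R_C, giving V_E = 0.573 V.
I_C = (V_CC − 0.2 − V_E)/R_C = (10.8 − 0.573)/1.8 = 5.68 mA.
Check: I_B = (3.9 − 0.573)/68 = 0.0489 mA, and β·I_B = 9.79 mA > I_C, confirming saturation.

saturation; I_C ≈ 5.7 mA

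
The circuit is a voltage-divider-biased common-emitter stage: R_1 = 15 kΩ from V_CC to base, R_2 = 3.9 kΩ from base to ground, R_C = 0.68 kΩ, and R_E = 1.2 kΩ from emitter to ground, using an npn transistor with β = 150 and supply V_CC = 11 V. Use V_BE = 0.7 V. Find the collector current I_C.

Thevenize the base divider: V_Th = V_CC·R_2/(R_1+R_2) = 11×3.9/18.9 = 2.27 V, R_Th = R_1‖R_2 = 3.1 kΩ.
Base-emitter loop: V_Th = I_B·R_Th + V_BE + (β+1)I_B·R_E, so I_B = (2.27 − 0.7) / (3.1 + 151×1.2) = 0.00852 mA.
I_C = β·I_B = 150×0.00852 = 1.28 mA, and I_E = (β+1)I_B = 1.29 mA.
V_CE = V_CC − I_C·R_C − I_E·R_E = 11 − 1.28×0.68 − 1.29×1.2 = 8.59 V.
V_CE = 8.59 V > 0.2 V confirms active-region operation.

I_C ≈ 1.3 mA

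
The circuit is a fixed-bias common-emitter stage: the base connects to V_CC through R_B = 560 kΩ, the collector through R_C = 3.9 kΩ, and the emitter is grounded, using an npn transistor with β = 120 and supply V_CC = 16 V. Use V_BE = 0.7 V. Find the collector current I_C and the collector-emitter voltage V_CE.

I_C ≈ 3.3 mA, V_CE ≈ 3.2 V

Base loop: V_CC = I_B·R_B + V_BE, so I_B = (16 − 0.7)/560 kΩ = 0.0273 mA.
In the active region I_C = β·I_B = 120 × 0.0273 = 3.28 mA.
Collector loop: V_CE = V_CC − I_C·R_C = 16 − 3.28×3.9 = 3.21 V.
Since V_CE = 3.21 V > V_CE(sat) ≈ 0.2 V, the transistor is in the active region as assumed.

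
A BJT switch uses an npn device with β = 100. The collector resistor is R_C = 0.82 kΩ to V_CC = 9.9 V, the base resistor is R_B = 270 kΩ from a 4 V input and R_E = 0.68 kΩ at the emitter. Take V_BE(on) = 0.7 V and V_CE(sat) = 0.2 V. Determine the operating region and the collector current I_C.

active; I_C ≈ 0.97 mA

Assume active. Base-emitter loop: I_B = (V_BB − V_BE)/(R_B + (β+1)R_E) = (4 − 0.7)/(270 + 101×0.68) = 0.00974 mA.
I_C = β·I_B = 100×0.00974 = 0.974 mA.
V_CE = V_CC − I_C·R_C − I_E·R_E = 9.9 − 0.974×0.82 − 0.984×0.68 = 8.43 V > V_CE(sat), so the active-region assumption holds.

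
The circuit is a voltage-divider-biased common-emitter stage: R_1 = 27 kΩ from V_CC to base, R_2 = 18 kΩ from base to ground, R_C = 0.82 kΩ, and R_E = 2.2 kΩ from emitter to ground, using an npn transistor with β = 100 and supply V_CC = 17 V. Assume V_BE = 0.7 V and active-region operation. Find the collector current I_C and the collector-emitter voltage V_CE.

Thevenize the base divider: V_Th = V_CC·R_2/(R_1+R_2) = 17×18/45 = 6.8 V, R_Th = R_1‖R_2 = 10.8 kΩ.
Base-emitter loop: V_Th = I_B·R_Th + V_BE + (β+1)I_B·R_E, so I_B = (6.8 − 0.7) / (10.8 + 101×2.2) = 0.0262 mA.
I_C = β·I_B = 100×0.0262 = 2.62 mA, and I_E = (β+1)I_B = 2.64 mA.
V_CE = V_CC − I_C·R_C − I_E·R_E = 17 − 2.62×0.82 − 2.64×2.2 = 9.04 V.
V_CE = 9.04 V > 0.2 V confirms active-region operation.

I_C ≈ 2.6 mA, V_CE ≈ 9 V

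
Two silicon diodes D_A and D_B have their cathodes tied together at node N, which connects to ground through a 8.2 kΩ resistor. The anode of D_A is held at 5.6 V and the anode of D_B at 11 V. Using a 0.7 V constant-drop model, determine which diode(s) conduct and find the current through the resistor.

Only D_B conducts; I_R ≈ 1.3 mA

Assume both conduct. Then node N would need to be at both 5.6−0.7 = 4.9 V and 11−0.7 = 10.3 V, which is impossible.
Assume only D_B conducts: V_N = 11 − 0.7 = 10.3 V, so I_R = 10.3/8.2 = 1.26 mA.
Check D_A: its anode-to-cathode voltage is 5.6 − 10.3 = -4.7 V < 0.7 V, so it is off. The assumption is consistent.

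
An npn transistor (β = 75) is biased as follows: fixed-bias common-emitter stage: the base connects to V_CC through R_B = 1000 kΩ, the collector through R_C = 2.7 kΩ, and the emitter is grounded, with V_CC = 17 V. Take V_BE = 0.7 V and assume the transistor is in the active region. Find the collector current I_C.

I_C ≈ 1.2 mA

Base loop: V_CC = I_B·R_B + V_BE, so I_B = (17 − 0.7)/1000 kΩ = 0.0163 mA.
In the active region I_C = β·I_B = 75 × 0.0163 = 1.22 mA.
Collector loop: V_CE = V_CC − I_C·R_C = 17 − 1.22×2.7 = 13.7 V.
Since V_CE = 13.7 V > V_CE(sat) ≈ 0.2 V, the transistor is in the active region as assumed.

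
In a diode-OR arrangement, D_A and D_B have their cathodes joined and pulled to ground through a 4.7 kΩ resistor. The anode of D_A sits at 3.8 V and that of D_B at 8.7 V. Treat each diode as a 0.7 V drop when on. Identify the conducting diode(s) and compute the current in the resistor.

Only D_B conducts; I_R ≈ 1.7 mA

Assume both conduct. Then node N would need to be at both 3.8−0.7 = 3.1 V and 8.7−0.7 = 8 V, which is impossible.
Assume only D_B conducts: V_N = 8.7 − 0.7 = 8 V, so I_R = 8/4.7 = 1.7 mA.
Check D_A: its anode-to-cathode voltage is 3.8 − 8 = -4.2 V < 0.7 V, so it is off. The assumption is consistent.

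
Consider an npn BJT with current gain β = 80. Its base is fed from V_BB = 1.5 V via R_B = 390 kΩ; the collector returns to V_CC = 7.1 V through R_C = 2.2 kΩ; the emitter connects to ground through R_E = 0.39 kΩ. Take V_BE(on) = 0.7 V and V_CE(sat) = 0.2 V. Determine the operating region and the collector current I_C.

Assume active. Base-emitter loop: I_B = (V_BB − V_BE)/(R_B + (β+1)R_E) = (1.5 − 0.7)/(390 + 81×0.39) = 0.0019 mA.
I_C = β·I_B = 80×0.0019 = 0.152 mA.
V_CE = V_CC − I_C·R_C − I_E·R_E = 7.1 − 0.152×2.2 − 0.154×0.39 = 6.71 V > V_CE(sat), so the active-region assumption holds.

active; I_C ≈ 0.15 mA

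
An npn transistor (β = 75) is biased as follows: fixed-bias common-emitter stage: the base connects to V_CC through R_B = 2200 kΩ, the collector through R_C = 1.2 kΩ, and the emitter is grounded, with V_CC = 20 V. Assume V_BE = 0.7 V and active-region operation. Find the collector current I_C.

I_C ≈ 0.66 mA

Base loop: V_CC = I_B·R_B + V_BE, so I_B = (20 − 0.7)/2200 kΩ = 0.00877 mA.
In the active region I_C = β·I_B = 75 × 0.00877 = 0.658 mA.
Collector loop: V_CE = V_CC − I_C·R_C = 20 − 0.658×1.2 = 19.2 V.
Since V_CE = 19.2 V > V_CE(sat) ≈ 0.2 V, the transistor is in the active region as assumed.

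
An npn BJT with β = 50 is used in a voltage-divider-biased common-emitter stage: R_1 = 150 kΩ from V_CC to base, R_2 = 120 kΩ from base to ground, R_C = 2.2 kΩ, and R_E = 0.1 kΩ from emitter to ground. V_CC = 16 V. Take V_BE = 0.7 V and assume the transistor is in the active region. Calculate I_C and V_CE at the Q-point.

Thevenize the base divider: V_Th = V_CC·R_2/(R_1+R_2) = 16×120/270 = 7.11 V, R_Th = R_1‖R_2 = 66.7 kΩ.
Base-emitter loop: V_Th = I_B·R_Th + V_BE + (β+1)I_B·R_E, so I_B = (7.11 − 0.7) / (66.7 + 51×0.1) = 0.0893 mA.
I_C = β·I_B = 50×0.0893 = 4.47 mA, and I_E = (β+1)I_B = 4.56 mA.
V_CE = V_CC − I_C·R_C − I_E·R_E = 16 − 4.47×2.2 − 4.56×0.1 = 5.72 V.
V_CE = 5.72 V > 0.2 V confirms active-region operation.

I_C ≈ 4.5 mA, V_CE ≈ 5.7 V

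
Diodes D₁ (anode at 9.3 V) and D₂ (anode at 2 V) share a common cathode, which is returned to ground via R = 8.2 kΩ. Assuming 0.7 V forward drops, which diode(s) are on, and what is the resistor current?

Assume both conduct. Then node N would need to be at both 9.3−0.7 = 8.6 V and 2−0.7 = 1.3 V, which is impossible.
Assume only D₁ conducts: V_N = 9.3 − 0.7 = 8.6 V, so I_R = 8.6/8.2 = 1.05 mA.
Check D₂: its anode-to-cathode voltage is 2 − 8.6 = -6.6 V < 0.7 V, so it is off. The assumption is consistent.

Only D₁ conducts; I_R ≈ 1 mA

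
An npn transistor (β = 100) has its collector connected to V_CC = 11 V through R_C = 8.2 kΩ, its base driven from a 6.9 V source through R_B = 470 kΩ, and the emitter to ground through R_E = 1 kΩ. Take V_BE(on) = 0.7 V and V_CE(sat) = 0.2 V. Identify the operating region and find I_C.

Assume active. Base-emitter loop: I_B = (V_BB − V_BE)/(R_B + (β+1)R_E) = (6.9 − 0.7)/(470 + 101×1) = 0.0109 mA.
I_C = β·I_B = 100×0.0109 = 1.09 mA.
V_CE = V_CC − I_C·R_C − I_E·R_E = 11 − 1.09×8.2 − 1.1×1 = 1 V > V_CE(sat), so the active-region assumption holds.

active; I_C ≈ 1.1 mA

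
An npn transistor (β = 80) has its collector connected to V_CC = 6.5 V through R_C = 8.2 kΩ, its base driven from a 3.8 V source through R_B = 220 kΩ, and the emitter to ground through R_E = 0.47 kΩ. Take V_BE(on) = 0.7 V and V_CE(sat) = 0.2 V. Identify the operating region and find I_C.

saturation; I_C ≈ 0.73 mA

Assume active: I_B = (3.8 − 0.7)/(220 + 81×0.47) = 0.012 mA, I_C = β·I_B = 0.961 mA.
Then V_CE = 6.5 − 0.961×8.2 − 0.973×0.47 = -1.84 V < 0.2 V — the active assumption fails.
Re-solve with V_CE = 0.2 V. KCL at the emitter: V_E/R_E = (V_BB−0.7−V_E)/R_B + (V_CC−0.2−V_E)/R_C, giving V_E = 0.347 V.
I_C = (V_CC − 0.2 − V_E)/R_C = (6.3 − 0.347)/8.2 = 0.726 mA.
Check: I_B = (3.1 − 0.347)/220 = 0.0125 mA, and β·I_B = 1 mA > I_C, confirming saturation.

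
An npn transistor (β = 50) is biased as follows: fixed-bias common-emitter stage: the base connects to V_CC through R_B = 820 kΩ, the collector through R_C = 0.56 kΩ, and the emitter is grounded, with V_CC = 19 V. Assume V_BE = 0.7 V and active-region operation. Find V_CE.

Base loop: V_CC = I_B·R_B + V_BE, so I_B = (19 − 0.7)/820 kΩ = 0.0223 mA.
In the active region I_C = β·I_B = 50 × 0.0223 = 1.12 mA.
Collector loop: V_CE = V_CC − I_C·R_C = 19 − 1.12×0.56 = 18.4 V.
Since V_CE = 18.4 V > V_CE(sat) ≈ 0.2 V, the transistor is in the active region as assumed.

V_CE ≈ 18 V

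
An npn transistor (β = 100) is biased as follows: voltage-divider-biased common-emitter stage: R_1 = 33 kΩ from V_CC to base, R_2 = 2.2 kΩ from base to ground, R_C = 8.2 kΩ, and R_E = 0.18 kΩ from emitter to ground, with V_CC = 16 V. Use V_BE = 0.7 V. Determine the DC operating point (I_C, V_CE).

I_C ≈ 1.5 mA, V_CE ≈ 3.6 V

Thevenize the base divider: V_Th = V_CC·R_2/(R_1+R_2) = 16×2.2/35.2 = 1 V, R_Th = R_1‖R_2 = 2.06 kΩ.
Base-emitter loop: V_Th = I_B·R_Th + V_BE + (β+1)I_B·R_E, so I_B = (1 − 0.7) / (2.06 + 101×0.18) = 0.0148 mA.
I_C = β·I_B = 100×0.0148 = 1.48 mA, and I_E = (β+1)I_B = 1.5 mA.
V_CE = V_CC − I_C·R_C − I_E·R_E = 16 − 1.48×8.2 − 1.5×0.18 = 3.58 V.
V_CE = 3.58 V > 0.2 V confirms active-region operation.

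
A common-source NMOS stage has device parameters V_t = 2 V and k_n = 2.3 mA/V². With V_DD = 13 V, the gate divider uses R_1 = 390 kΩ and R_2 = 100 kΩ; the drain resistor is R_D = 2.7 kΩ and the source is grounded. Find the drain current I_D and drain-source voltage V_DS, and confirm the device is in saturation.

I_D ≈ 0.49 mA, V_DS ≈ 12 V

V_G = V_DD·R_2/(R_1+R_2) = 13×100/490 = 2.65 V. With the source grounded, V_GS = V_G = 2.65 V.
Assume saturation: I_D = (k_n/2)(V_GS − V_t)² = (2.3/2)×(2.65 − 2)² = 1.15×0.653² = 0.49 mA.
V_DS = V_DD − I_D·R_D = 13 − 0.49×2.7 = 11.7 V.
Saturation requires V_DS ≥ V_GS − V_t = 0.653 V; 11.7 ≥ 0.653 ✓.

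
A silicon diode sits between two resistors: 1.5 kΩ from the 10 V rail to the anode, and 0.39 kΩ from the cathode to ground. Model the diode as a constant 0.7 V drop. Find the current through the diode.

The two resistors are in series with the diode, so KVL gives 10 = I·1.5 + 0.7 + I·0.39.
I = (10 − 0.7) / (1.5 + 0.39) kΩ = 9.3 / 1.89 = 4.92 mA.

I ≈ 4.9 mA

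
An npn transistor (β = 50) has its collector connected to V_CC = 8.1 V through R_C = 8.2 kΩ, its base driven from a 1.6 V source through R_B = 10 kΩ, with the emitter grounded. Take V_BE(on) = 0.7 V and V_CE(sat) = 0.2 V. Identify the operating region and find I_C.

Assume active: I_B = (1.6 − 0.7)/10 = 0.09 mA, giving I_C = β·I_B = 4.5 mA.
But then V_CE = 8.1 − 4.5×8.2 = -28.8 V < V_CE(sat) = 0.2 V — impossible in the active region.
So the transistor is saturated. With V_CE = 0.2 V, I_C = (V_CC − 0.2)/R_C = 7.9/8.2 = 0.963 mA.
Check: β·I_B = 4.5 mA > I_C = 0.963 mA, confirming saturation.

saturation; I_C ≈ 0.96 mA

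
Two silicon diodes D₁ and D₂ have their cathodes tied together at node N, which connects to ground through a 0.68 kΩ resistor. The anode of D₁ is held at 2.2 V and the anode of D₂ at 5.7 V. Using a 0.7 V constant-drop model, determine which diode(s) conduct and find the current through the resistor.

Assume both conduct. Then node N would need to be at both 2.2−0.7 = 1.5 V and 5.7−0.7 = 5 V, which is impossible.
Assume only D₂ conducts: V_N = 5.7 − 0.7 = 5 V, so I_R = 5/0.68 = 7.35 mA.
Check D₁: its anode-to-cathode voltage is 2.2 − 5 = -2.8 V < 0.7 V, so it is off. The assumption is consistent.

Only D₂ conducts; I_R ≈ 7.4 mA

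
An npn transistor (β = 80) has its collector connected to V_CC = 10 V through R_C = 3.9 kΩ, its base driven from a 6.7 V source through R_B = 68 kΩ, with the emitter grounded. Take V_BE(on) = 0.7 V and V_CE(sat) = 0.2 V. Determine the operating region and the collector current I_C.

saturation; I_C ≈ 2.5 mA

Assume active: I_B = (6.7 − 0.7)/68 = 0.0882 mA, giving I_C = β·I_B = 7.06 mA.
But then V_CE = 10 − 7.06×3.9 = -17.5 V < V_CE(sat) = 0.2 V — impossible in the active region.
So the transistor is saturated. With V_CE = 0.2 V, I_C = (V_CC − 0.2)/R_C = 9.8/3.9 = 2.51 mA.
Check: β·I_B = 7.06 mA > I_C = 2.51 mA, confirming saturation.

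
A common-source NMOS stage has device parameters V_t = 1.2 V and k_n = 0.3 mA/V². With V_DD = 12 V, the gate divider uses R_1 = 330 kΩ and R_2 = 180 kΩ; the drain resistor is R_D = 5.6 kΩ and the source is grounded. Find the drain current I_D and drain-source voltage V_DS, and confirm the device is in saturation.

V_G = V_DD·R_2/(R_1+R_2) = 12×180/510 = 4.24 V. With the source grounded, V_GS = V_G = 4.24 V.
Assume saturation: I_D = (k_n/2)(V_GS − V_t)² = (0.3/2)×(4.24 − 1.2)² = 0.15×3.04² = 1.38 mA.
V_DS = V_DD − I_D·R_D = 12 − 1.38×5.6 = 4.26 V.
Saturation requires V_DS ≥ V_GS − V_t = 3.04 V; 4.26 ≥ 3.04 ✓.

I_D ≈ 1.4 mA, V_DS ≈ 4.3 V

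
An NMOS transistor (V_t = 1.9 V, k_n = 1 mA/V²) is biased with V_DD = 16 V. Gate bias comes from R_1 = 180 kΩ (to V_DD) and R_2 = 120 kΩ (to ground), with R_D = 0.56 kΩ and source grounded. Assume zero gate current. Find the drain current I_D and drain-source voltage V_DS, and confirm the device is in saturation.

V_G = V_DD·R_2/(R_1+R_2) = 16×120/300 = 6.4 V. With the source grounded, V_GS = V_G = 6.4 V.
Assume saturation: I_D = (k_n/2)(V_GS − V_t)² = (1/2)×(6.4 − 1.9)² = 0.5×4.5² = 10.1 mA.
V_DS = V_DD − I_D·R_D = 16 − 10.1×0.56 = 10.3 V.
Saturation requires V_DS ≥ V_GS − V_t = 4.5 V; 10.3 ≥ 4.5 ✓.

I_D ≈ 10 mA, V_DS ≈ 10 V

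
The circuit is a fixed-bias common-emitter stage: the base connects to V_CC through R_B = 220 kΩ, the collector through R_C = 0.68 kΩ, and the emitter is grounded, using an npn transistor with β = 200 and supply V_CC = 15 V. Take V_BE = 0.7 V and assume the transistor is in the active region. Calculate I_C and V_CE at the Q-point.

I_C ≈ 13 mA, V_CE ≈ 6.2 V

Base loop: V_CC = I_B·R_B + V_BE, so I_B = (15 − 0.7)/220 kΩ = 0.065 mA.
In the active region I_C = β·I_B = 200 × 0.065 = 13 mA.
Collector loop: V_CE = V_CC − I_C·R_C = 15 − 13×0.68 = 6.16 V.
Since V_CE = 6.16 V > V_CE(sat) ≈ 0.2 V, the transistor is in the active region as assumed.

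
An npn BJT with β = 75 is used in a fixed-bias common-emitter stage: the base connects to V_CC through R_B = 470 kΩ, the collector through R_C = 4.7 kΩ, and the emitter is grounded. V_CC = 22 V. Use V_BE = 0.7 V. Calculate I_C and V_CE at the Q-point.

Base loop: V_CC = I_B·R_B + V_BE, so I_B = (22 − 0.7)/470 kΩ = 0.0453 mA.
In the active region I_C = β·I_B = 75 × 0.0453 = 3.4 mA.
Collector loop: V_CE = V_CC − I_C·R_C = 22 − 3.4×4.7 = 6.02 V.
Since V_CE = 6.02 V > V_CE(sat) ≈ 0.2 V, the transistor is in the active region as assumed.

I_C ≈ 3.4 mA, V_CE ≈ 6 V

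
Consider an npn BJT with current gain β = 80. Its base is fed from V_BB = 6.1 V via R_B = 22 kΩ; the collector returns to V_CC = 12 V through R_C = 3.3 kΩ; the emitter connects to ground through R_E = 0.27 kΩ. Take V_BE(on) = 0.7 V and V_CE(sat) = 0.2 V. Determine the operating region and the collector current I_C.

Assume active: I_B = (6.1 − 0.7)/(22 + 81×0.27) = 0.123 mA, I_C = β·I_B = 9.85 mA.
Then V_CE = 12 − 9.85×3.3 − 9.97×0.27 = -23.2 V < 0.2 V — the active assumption fails.
Re-solve with V_CE = 0.2 V. KCL at the emitter: V_E/R_E = (V_BB−0.7−V_E)/R_B + (V_CC−0.2−V_E)/R_C, giving V_E = 0.943 V.
I_C = (V_CC − 0.2 − V_E)/R_C = (11.8 − 0.943)/3.3 = 3.29 mA.
Check: I_B = (5.4 − 0.943)/22 = 0.203 mA, and β·I_B = 16.2 mA > I_C, confirming saturation.

saturation; I_C ≈ 3.3 mA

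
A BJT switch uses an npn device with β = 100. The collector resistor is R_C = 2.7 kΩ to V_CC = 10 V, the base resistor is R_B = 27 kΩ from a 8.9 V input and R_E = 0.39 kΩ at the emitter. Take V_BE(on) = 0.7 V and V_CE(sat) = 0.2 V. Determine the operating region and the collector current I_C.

Assume active: I_B = (8.9 − 0.7)/(27 + 101×0.39) = 0.124 mA, I_C = β·I_B = 12.4 mA.
Then V_CE = 10 − 12.4×2.7 − 12.5×0.39 = -28.2 V < 0.2 V — the active assumption fails.
Re-solve with V_CE = 0.2 V. KCL at the emitter: V_E/R_E = (V_BB−0.7−V_E)/R_B + (V_CC−0.2−V_E)/R_C, giving V_E = 1.32 V.
I_C = (V_CC − 0.2 − V_E)/R_C = (9.8 − 1.32)/2.7 = 3.14 mA.
Check: I_B = (8.2 − 1.32)/27 = 0.255 mA, and β·I_B = 25.5 mA > I_C, confirming saturation.

saturation; I_C ≈ 3.1 mA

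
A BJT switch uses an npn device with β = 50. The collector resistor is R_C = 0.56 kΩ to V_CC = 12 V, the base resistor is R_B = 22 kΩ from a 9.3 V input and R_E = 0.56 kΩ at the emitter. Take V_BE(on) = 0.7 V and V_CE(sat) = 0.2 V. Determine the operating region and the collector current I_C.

active; I_C ≈ 8.5 mA

Assume active. Base-emitter loop: I_B = (V_BB − V_BE)/(R_B + (β+1)R_E) = (9.3 − 0.7)/(22 + 51×0.56) = 0.17 mA.
I_C = β·I_B = 50×0.17 = 8.5 mA.
V_CE = V_CC − I_C·R_C − I_E·R_E = 12 − 8.5×0.56 − 8.67×0.56 = 2.38 V > V_CE(sat), so the active-region assumption holds.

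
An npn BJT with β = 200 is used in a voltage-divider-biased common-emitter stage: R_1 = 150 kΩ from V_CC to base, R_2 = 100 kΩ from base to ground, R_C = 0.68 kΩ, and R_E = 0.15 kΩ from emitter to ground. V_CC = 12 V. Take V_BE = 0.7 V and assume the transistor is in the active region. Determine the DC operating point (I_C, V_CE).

Thevenize the base divider: V_Th = V_CC·R_2/(R_1+R_2) = 12×100/250 = 4.8 V, R_Th = R_1‖R_2 = 60 kΩ.
Base-emitter loop: V_Th = I_B·R_Th + V_BE + (β+1)I_B·R_E, so I_B = (4.8 − 0.7) / (60 + 201×0.15) = 0.0455 mA.
I_C = β·I_B = 200×0.0455 = 9.1 mA, and I_E = (β+1)I_B = 9.14 mA.
V_CE = V_CC − I_C·R_C − I_E·R_E = 12 − 9.1×0.68 − 9.14×0.15 = 4.44 V.
V_CE = 4.44 V > 0.2 V confirms active-region operation.

I_C ≈ 9.1 mA, V_CE ≈ 4.4 V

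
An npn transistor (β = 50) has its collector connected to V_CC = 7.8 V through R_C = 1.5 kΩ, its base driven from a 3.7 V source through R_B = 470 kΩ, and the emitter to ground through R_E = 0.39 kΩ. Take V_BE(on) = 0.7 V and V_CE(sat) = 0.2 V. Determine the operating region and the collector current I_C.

Assume active. Base-emitter loop: I_B = (V_BB − V_BE)/(R_B + (β+1)R_E) = (3.7 − 0.7)/(470 + 51×0.39) = 0.00612 mA.
I_C = β·I_B = 50×0.00612 = 0.306 mA.
V_CE = V_CC − I_C·R_C − I_E·R_E = 7.8 − 0.306×1.5 − 0.312×0.39 = 7.22 V > V_CE(sat), so the active-region assumption holds.

active; I_C ≈ 0.31 mA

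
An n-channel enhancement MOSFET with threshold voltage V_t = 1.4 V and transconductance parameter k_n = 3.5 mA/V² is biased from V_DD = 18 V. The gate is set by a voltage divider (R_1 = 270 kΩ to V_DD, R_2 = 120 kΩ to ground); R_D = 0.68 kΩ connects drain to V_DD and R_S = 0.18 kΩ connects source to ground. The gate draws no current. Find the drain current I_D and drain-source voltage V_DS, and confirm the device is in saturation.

I_D ≈ 9.8 mA, V_DS ≈ 9.5 V

V_G = V_DD·R_2/(R_1+R_2) = 18×120/390 = 5.54 V.
Assume saturation: I_D = (k_n/2)(V_GS − V_t)² with V_GS = V_G − I_D·R_S = 5.54 − 0.18·I_D.
Substituting gives 0.0567·I_D² − 3.61·I_D + 30 = 0, with roots I_D = 9.83 or 53.8 mA.
The root I_D = 53.8 mA gives V_GS = -4.14 V ≤ V_t, so take I_D = 9.83 mA.
Then V_GS = 3.77 V and V_DS = V_DD − I_D(R_D+R_S) = 18 − 9.83×0.86 = 9.55 V.
Saturation requires V_DS ≥ V_GS − V_t = 2.37 V; 9.55 ≥ 2.37 ✓.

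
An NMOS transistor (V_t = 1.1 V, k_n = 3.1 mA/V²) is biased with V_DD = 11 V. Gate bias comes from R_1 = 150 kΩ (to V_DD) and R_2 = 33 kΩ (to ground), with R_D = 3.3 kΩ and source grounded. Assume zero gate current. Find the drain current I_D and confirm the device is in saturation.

I_D ≈ 1.2 mA

V_G = V_DD·R_2/(R_1+R_2) = 11×33/183 = 1.98 V. With the source grounded, V_GS = V_G = 1.98 V.
Assume saturation: I_D = (k_n/2)(V_GS − V_t)² = (3.1/2)×(1.98 − 1.1)² = 1.55×0.884² = 1.21 mA.
V_DS = V_DD − I_D·R_D = 11 − 1.21×3.3 = 7.01 V.
Saturation requires V_DS ≥ V_GS − V_t = 0.884 V; 7.01 ≥ 0.884 ✓.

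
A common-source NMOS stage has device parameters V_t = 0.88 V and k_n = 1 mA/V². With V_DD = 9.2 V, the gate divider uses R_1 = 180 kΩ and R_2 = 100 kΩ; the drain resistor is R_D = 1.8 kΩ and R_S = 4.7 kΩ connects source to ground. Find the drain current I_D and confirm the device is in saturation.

I_D ≈ 0.34 mA

V_G = V_DD·R_2/(R_1+R_2) = 9.2×100/280 = 3.29 V.
Assume saturation: I_D = (k_n/2)(V_GS − V_t)² with V_GS = V_G − I_D·R_S = 3.29 − 4.7·I_D.
Substituting gives 11·I_D² − 12.3·I_D + 2.89 = 0, with roots I_D = 0.337 or 0.777 mA.
The root I_D = 0.777 mA gives V_GS = -0.367 V ≤ V_t, so take I_D = 0.337 mA.
Then V_GS = 1.7 V and V_DS = V_DD − I_D(R_D+R_S) = 9.2 − 0.337×6.5 = 7.01 V.
Saturation requires V_DS ≥ V_GS − V_t = 0.821 V; 7.01 ≥ 0.821 ✓.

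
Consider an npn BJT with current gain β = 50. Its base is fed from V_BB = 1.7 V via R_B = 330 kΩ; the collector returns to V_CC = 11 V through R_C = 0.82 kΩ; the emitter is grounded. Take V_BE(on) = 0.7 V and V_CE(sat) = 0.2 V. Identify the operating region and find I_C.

Assume active. Base-emitter loop: I_B = (V_BB − V_BE)/R_B = (1.7 − 0.7)/330 = 0.00303 mA.
I_C = β·I_B = 50×0.00303 = 0.152 mA.
V_CE = V_CC − I_C·R_C = 11 − 0.152×0.82 = 10.9 V > V_CE(sat), so the active-region assumption holds.

active; I_C ≈ 0.15 mA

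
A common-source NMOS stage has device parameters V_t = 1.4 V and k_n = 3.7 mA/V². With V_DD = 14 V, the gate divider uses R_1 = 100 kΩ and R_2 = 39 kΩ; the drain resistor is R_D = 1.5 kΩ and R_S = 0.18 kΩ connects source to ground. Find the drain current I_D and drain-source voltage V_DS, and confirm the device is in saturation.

I_D ≈ 5 mA, V_DS ≈ 5.7 V

V_G = V_DD·R_2/(R_1+R_2) = 14×39/139 = 3.93 V.
Assume saturation: I_D = (k_n/2)(V_GS − V_t)² with V_GS = V_G − I_D·R_S = 3.93 − 0.18·I_D.
Substituting gives 0.0599·I_D² − 2.68·I_D + 11.8 = 0, with roots I_D = 4.95 or 39.8 mA.
The root I_D = 39.8 mA gives V_GS = -3.24 V ≤ V_t, so take I_D = 4.95 mA.
Then V_GS = 3.04 V and V_DS = V_DD − I_D(R_D+R_S) = 14 − 4.95×1.68 = 5.68 V.
Saturation requires V_DS ≥ V_GS − V_t = 1.64 V; 5.68 ≥ 1.64 ✓.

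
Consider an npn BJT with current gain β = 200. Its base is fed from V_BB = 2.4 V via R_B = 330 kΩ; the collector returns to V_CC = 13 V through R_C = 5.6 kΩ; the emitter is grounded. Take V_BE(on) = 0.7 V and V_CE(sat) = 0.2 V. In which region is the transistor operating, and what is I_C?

Assume active. Base-emitter loop: I_B = (V_BB − V_BE)/R_B = (2.4 − 0.7)/330 = 0.00515 mA.
I_C = β·I_B = 200×0.00515 = 1.03 mA.
V_CE = V_CC − I_C·R_C = 13 − 1.03×5.6 = 7.23 V > V_CE(sat), so the active-region assumption holds.

active; I_C ≈ 1 mA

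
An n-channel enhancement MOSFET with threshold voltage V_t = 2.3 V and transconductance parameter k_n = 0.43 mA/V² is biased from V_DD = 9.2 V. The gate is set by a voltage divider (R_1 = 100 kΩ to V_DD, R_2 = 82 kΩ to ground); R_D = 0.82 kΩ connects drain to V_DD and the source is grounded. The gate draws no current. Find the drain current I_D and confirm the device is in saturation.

I_D ≈ 0.73 mA

V_G = V_DD·R_2/(R_1+R_2) = 9.2×82/182 = 4.15 V. With the source grounded, V_GS = V_G = 4.15 V.
Assume saturation: I_D = (k_n/2)(V_GS − V_t)² = (0.43/2)×(4.15 − 2.3)² = 0.215×1.85² = 0.732 mA.
V_DS = V_DD − I_D·R_D = 9.2 − 0.732×0.82 = 8.6 V.
Saturation requires V_DS ≥ V_GS − V_t = 1.85 V; 8.6 ≥ 1.85 ✓.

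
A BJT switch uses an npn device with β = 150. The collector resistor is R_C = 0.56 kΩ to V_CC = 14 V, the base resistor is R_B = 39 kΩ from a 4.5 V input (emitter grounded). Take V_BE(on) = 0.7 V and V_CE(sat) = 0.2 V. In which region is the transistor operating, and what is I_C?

active; I_C ≈ 15 mA

Assume active. Base-emitter loop: I_B = (V_BB − V_BE)/R_B = (4.5 − 0.7)/39 = 0.0974 mA.
I_C = β·I_B = 150×0.0974 = 14.6 mA.
V_CE = V_CC − I_C·R_C = 14 − 14.6×0.56 = 5.82 V > V_CE(sat), so the active-region assumption holds.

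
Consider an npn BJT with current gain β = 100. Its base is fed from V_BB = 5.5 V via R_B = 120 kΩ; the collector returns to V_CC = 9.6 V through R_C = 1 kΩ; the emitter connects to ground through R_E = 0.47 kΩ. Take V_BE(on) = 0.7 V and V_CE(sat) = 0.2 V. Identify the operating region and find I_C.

Assume active. Base-emitter loop: I_B = (V_BB − V_BE)/(R_B + (β+1)R_E) = (5.5 − 0.7)/(120 + 101×0.47) = 0.0287 mA.
I_C = β·I_B = 100×0.0287 = 2.87 mA.
V_CE = V_CC − I_C·R_C − I_E·R_E = 9.6 − 2.87×1 − 2.89×0.47 = 5.37 V > V_CE(sat), so the active-region assumption holds.

active; I_C ≈ 2.9 mA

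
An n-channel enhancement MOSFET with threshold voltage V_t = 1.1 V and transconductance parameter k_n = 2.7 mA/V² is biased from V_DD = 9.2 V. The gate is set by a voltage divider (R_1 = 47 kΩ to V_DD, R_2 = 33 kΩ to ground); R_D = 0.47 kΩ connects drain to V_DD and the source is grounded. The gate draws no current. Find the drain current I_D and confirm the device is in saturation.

V_G = V_DD·R_2/(R_1+R_2) = 9.2×33/80 = 3.79 V. With the source grounded, V_GS = V_G = 3.79 V.
Assume saturation: I_D = (k_n/2)(V_GS − V_t)² = (2.7/2)×(3.79 − 1.1)² = 1.35×2.69² = 9.81 mA.
V_DS = V_DD − I_D·R_D = 9.2 − 9.81×0.47 = 4.59 V.
Saturation requires V_DS ≥ V_GS − V_t = 2.69 V; 4.59 ≥ 2.69 ✓.

I_D ≈ 9.8 mA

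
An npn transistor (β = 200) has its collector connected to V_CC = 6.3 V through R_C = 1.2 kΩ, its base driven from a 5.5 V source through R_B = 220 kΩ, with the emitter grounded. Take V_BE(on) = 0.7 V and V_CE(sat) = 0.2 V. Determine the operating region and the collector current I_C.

Assume active. Base-emitter loop: I_B = (V_BB − V_BE)/R_B = (5.5 − 0.7)/220 = 0.0218 mA.
I_C = β·I_B = 200×0.0218 = 4.36 mA.
V_CE = V_CC − I_C·R_C = 6.3 − 4.36×1.2 = 1.06 V > V_CE(sat), so the active-region assumption holds.

active; I_C ≈ 4.4 mA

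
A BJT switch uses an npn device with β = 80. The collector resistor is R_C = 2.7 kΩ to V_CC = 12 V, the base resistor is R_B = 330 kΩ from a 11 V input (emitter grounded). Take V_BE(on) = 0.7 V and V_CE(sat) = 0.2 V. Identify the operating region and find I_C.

Assume active. Base-emitter loop: I_B = (V_BB − V_BE)/R_B = (11 − 0.7)/330 = 0.0312 mA.
I_C = β·I_B = 80×0.0312 = 2.5 mA.
V_CE = V_CC − I_C·R_C = 12 − 2.5×2.7 = 5.26 V > V_CE(sat), so the active-region assumption holds.

active; I_C ≈ 2.5 mA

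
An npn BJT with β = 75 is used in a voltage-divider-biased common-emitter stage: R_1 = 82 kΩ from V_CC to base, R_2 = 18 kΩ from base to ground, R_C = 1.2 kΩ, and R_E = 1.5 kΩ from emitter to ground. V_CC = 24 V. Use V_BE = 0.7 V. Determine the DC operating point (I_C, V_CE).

I_C ≈ 2.1 mA, V_CE ≈ 18 V

Thevenize the base divider: V_Th = V_CC·R_2/(R_1+R_2) = 24×18/100 = 4.32 V, R_Th = R_1‖R_2 = 14.8 kΩ.
Base-emitter loop: V_Th = I_B·R_Th + V_BE + (β+1)I_B·R_E, so I_B = (4.32 − 0.7) / (14.8 + 76×1.5) = 0.0281 mA.
I_C = β·I_B = 75×0.0281 = 2.11 mA, and I_E = (β+1)I_B = 2.14 mA.
V_CE = V_CC − I_C·R_C − I_E·R_E = 24 − 2.11×1.2 − 2.14×1.5 = 18.3 V.
V_CE = 18.3 V > 0.2 V confirms active-region operation.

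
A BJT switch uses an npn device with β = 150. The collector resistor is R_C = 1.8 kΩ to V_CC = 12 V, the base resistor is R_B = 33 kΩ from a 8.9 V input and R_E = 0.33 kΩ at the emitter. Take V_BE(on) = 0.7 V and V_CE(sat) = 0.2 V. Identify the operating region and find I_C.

saturation; I_C ≈ 5.5 mA

Assume active: I_B = (8.9 − 0.7)/(33 + 151×0.33) = 0.099 mA, I_C = β·I_B = 14.8 mA.
Then V_CE = 12 − 14.8×1.8 − 14.9×0.33 = -19.7 V < 0.2 V — the active assumption fails.
Re-solve with V_CE = 0.2 V. KCL at the emitter: V_E/R_E = (V_BB−0.7−V_E)/R_B + (V_CC−0.2−V_E)/R_C, giving V_E = 1.88 V.
I_C = (V_CC − 0.2 − V_E)/R_C = (11.8 − 1.88)/1.8 = 5.51 mA.
Check: I_B = (8.2 − 1.88)/33 = 0.191 mA, and β·I_B = 28.7 mA > I_C, confirming saturation.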